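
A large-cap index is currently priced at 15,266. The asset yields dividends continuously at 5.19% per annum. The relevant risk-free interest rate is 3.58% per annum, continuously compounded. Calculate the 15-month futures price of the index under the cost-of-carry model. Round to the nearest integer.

14,962

F = S·e^((r − q)T) = 15266 · e^((0.0358 − 0.0519) × 15/12)
= 15266 · e^-0.020125 = 15266 × 0.980076
F = 14,962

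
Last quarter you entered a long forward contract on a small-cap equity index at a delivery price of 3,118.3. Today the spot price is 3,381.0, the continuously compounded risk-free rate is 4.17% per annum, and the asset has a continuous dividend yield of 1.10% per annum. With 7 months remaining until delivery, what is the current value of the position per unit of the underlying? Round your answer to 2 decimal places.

316.01

Current fair forward for the remaining 7 months: F = S·e^((r − q)·T), (r − q) = 0.0417 − 0.0110 = 0.0307
F = 3381.0 · e^(0.0307 × 7/12) = 3381.0 × 1.01806965 = 3442.0935
Value of long forward = (F − K)·e^(−rT) = (3442.0935 − 3118.3) · e^(−0.0417·7/12)
= 323.7935 × 0.97596847 = 316.01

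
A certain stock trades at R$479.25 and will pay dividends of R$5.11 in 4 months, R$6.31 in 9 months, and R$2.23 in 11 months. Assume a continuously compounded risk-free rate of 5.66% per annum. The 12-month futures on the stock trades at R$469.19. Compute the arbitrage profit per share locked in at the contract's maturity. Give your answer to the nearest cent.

R$24.02 per share

PV(dividends) I = 5.11·e^(−0.0566·4/12) + 6.31·e^(−0.0566·9/12) + 2.23·e^(−0.0566·11/12) = 13.1795
Fair futures F* = (S − I)·e^(rT) = (479.25 − 13.1795)·e^0.056600 = 466.0705 × 1.058232 = 493.2107
Market R$469.19 < fair 493.2107: forward underpriced → reverse cash-and-carry (short the stock, invest proceeds at r, pay the dividends, go long the forward).
Profit at T = |F_mkt − F*| = |469.19 − 493.2107| = R$24.02 per share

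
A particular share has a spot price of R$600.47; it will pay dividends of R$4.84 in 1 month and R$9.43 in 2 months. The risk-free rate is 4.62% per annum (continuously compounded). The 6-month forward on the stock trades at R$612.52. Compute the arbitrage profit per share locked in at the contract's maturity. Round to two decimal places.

R$12.53 per share

PV(dividends) I = 4.84·e^(−0.0462·1/12) + 9.43·e^(−0.0462·2/12) = 14.1791
Fair forward F* = (S − I)·e^(rT) = (600.47 − 14.1791)·e^0.023100 = 586.2909 × 1.023369 = 599.9919
Market R$612.52 > fair 599.9919: forward overpriced → cash-and-carry (borrow at r, buy the stock and collect the dividends, short the forward).
Profit at T = |F_mkt − F*| = |612.52 − 599.9919| = R$12.53 per share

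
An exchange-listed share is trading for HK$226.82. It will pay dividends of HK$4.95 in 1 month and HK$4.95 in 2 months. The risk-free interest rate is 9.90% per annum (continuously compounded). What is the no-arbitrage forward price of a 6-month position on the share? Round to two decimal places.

PV(dividends) I = 4.95·e^(−0.0990·1/12) + 4.95·e^(−0.0990·2/12)
I = 4.9093 + 4.8690 = 9.7783
F = (S − I)·e^(rT) = (226.82 − 9.7783) · e^(0.0990·6/12)
= 217.0417 · e^0.049500 = 217.0417 × 1.050746 = HK$228.06

HK$228.06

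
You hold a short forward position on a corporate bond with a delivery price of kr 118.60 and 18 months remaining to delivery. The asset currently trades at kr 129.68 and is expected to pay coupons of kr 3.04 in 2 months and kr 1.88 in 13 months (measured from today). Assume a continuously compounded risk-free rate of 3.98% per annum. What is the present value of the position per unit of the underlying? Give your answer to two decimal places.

-kr 13.13

PV(remaining coupons) I = 3.04·e^(−0.0398·2/12) + 1.88·e^(−0.0398·13/12) = 4.8206
Current forward F = (S − I)·e^(rT) = (129.68 − 4.8206)·e^(0.0398·18/12) = 124.8594 × 1.061518 = 132.5405
Value (long) = (F − K)·e^(−rT) = (132.5405 − 118.60) × 0.942047 = 13.1326
Short position value = −(long value) = -kr 13.13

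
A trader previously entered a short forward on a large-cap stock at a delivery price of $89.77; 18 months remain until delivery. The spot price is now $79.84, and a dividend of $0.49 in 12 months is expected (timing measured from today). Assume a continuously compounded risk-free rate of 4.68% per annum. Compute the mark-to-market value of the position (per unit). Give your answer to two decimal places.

PV(remaining dividends) I = 0.49·e^(−0.0468·12/12) = 0.4676
Current forward F = (S − I)·e^(rT) = (79.84 − 0.4676)·e^(0.0468·18/12) = 79.3724 × 1.072723 = 85.1446
Value (long) = (F − K)·e^(−rT) = (85.1446 − 89.77) × 0.932207 = -4.3118
Short position value = −(long value) = $4.31

$4.31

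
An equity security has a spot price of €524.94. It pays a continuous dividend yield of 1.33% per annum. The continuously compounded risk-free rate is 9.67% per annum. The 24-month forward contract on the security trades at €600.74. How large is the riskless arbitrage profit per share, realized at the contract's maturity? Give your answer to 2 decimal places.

Fair forward: F* = S·e^(carry·T), with carry = (r − q) = 0.0967 − 0.0133 = 0.0834
F* = 524.94 · e^(0.0834 × 24/12) = 524.94 · e^0.166800 = 524.94 × 1.181518 = €620.2261
Market €600.74 < fair €620.2261: forward underpriced → reverse cash-and-carry (short spot, go long the forward).
At maturity, profit = |F_mkt − F*| = |600.74 − 620.2261| = €19.49 per share

€19.49 per share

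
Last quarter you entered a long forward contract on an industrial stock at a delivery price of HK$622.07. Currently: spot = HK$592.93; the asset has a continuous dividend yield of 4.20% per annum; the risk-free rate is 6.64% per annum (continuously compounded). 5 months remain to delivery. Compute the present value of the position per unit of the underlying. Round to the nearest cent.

-HK$22.45

Current fair forward for the remaining 5 months: F = S·e^((r − q)·T), (r − q) = 0.0664 − 0.0420 = 0.0244
F = 592.93 · e^(0.0244 × 5/12) = 592.93 × 1.010219 = 598.9892
Value of long forward = (F − K)·e^(−rT) = (598.9892 − 622.07) · e^(−0.0664·5/12)
= -23.0808 × 0.972713 = -22.45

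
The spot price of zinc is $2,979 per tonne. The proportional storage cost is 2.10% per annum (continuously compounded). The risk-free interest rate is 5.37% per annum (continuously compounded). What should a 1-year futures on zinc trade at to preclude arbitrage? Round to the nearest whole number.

$3,210 per tonne

Net carry = r + u − y = 0.0537 + 0.0210 − 0.0000 = 0.0747
F = S·e^((r+u−y)T) = 2979 · e^(0.0747 × 1) = 2979 · e^0.074700
= 2979 × 1.077561 = $3,210 per tonne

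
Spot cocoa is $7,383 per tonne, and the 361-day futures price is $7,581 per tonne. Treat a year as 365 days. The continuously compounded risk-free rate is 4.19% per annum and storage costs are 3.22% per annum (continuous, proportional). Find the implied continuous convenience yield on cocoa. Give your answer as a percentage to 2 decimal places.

4.73%

F = S·e^((r+u−y)T) ⇒ (r+u−y) = ln(F/S)/T
ln(7581/7383) = 0.026465; /T ⇒ 0.026758
y = r + u − ln(F/S)/T = 0.0419 + 0.0322 − 0.026758 = 0.047342
y = 4.73%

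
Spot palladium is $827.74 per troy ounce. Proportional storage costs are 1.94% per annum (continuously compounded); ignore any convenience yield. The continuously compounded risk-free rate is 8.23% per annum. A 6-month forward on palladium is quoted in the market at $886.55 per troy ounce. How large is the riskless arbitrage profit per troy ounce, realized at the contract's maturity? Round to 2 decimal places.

$15.63 per troy ounce

Fair forward: F* = S·e^(carry·T), with carry = (r + u) = 0.0823 + 0.0194 = 0.1017
F* = 827.74 · e^(0.1017 × 6/12) = 827.74 · e^0.050850 = 827.74 × 1.052165 = $870.9191
Market $886.55 > fair $870.9191: forward overpriced → cash-and-carry (buy spot, short the forward).
At maturity, profit = |F_mkt − F*| = |886.55 − 870.9191| = $15.63 per troy ounce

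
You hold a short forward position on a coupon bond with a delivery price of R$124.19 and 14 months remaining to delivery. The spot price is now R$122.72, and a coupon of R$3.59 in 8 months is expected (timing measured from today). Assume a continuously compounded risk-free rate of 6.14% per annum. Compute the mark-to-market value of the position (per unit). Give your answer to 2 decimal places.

PV(remaining coupons) I = 3.59·e^(−0.0614·8/12) = 3.4460
Current forward F = (S − I)·e^(rT) = (122.72 − 3.4460)·e^(0.0614·14/12) = 119.2740 × 1.074261 = 128.1314
Value (long) = (F − K)·e^(−rT) = (128.1314 − 124.19) × 0.930872 = 3.6689
Short position value = −(long value) = -R$3.67

-R$3.67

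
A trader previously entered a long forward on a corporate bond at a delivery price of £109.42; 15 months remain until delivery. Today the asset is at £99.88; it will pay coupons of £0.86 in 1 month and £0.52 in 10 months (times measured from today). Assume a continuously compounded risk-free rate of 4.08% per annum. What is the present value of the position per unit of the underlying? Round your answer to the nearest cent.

PV(remaining coupons) I = 0.86·e^(−0.0408·1/12) + 0.52·e^(−0.0408·10/12) = 1.3597
Current forward F = (S − I)·e^(rT) = (99.88 − 1.3597)·e^(0.0408·15/12) = 98.5203 × 1.052323 = 103.6752
Value (long) = (F − K)·e^(−rT) = (103.6752 − 109.42) × 0.950279 = -5.4592
Value = -£5.46

-£5.46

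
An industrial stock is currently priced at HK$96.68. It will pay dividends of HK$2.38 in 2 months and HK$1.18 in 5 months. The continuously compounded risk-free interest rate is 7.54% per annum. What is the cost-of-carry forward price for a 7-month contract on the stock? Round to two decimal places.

HK$97.38

PV(dividends) I = 2.38·e^(−0.0754·2/12) + 1.18·e^(−0.0754·5/12)
I = 2.3503 + 1.1435 = 3.4938
F = (S − I)·e^(rT) = (96.68 − 3.4938) · e^(0.0754·7/12)
= 93.1862 · e^0.043983 = 93.1862 × 1.044965 = HK$97.38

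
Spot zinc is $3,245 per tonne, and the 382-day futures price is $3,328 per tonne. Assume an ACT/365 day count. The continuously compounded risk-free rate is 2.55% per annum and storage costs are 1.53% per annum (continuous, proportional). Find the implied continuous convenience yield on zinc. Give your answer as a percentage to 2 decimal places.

1.67%

F = S·e^((r+u−y)T) ⇒ (r+u−y) = ln(F/S)/T
ln(3328/3245) = 0.025256; /T ⇒ 0.024132
y = r + u − ln(F/S)/T = 0.0255 + 0.0153 − 0.024132 = 0.016668
y = 1.67%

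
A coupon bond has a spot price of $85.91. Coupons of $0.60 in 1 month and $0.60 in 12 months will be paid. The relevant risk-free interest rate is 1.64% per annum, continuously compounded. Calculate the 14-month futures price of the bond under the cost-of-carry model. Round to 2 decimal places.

PV(coupons) I = 0.60·e^(−0.0164·1/12) + 0.60·e^(−0.0164·12/12)
I = 0.5992 + 0.5902 = 1.1894
F = (S − I)·e^(rT) = (85.91 − 1.1894) · e^(0.0164·14/12)
= 84.7206 · e^0.019133 = 84.7206 × 1.019317 = $86.36

$86.36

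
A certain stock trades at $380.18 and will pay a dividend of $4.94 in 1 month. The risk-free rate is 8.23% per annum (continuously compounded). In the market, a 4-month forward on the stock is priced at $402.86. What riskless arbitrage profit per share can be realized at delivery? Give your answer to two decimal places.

$17.15 per share

PV(dividends) I = 4.94·e^(−0.0823·1/12) = 4.9062
Fair forward F* = (S − I)·e^(rT) = (380.18 − 4.9062)·e^0.027433 = 375.2738 × 1.027813 = 385.7113
Market $402.86 > fair 385.7113: forward overpriced → cash-and-carry (borrow at r, buy the stock and collect the dividends, short the forward).
Profit at T = |F_mkt − F*| = |402.86 − 385.7113| = $17.15 per share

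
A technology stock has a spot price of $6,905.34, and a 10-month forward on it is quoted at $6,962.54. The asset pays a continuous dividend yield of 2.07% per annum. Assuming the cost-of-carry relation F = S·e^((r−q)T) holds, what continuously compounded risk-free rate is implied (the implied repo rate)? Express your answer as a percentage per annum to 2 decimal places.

From F = S·e^((r−q)T): (r − q) = ln(F/S)/T
ln(6962.54/6905.34) = ln(1.008283) = 0.008249
(r − q) = 0.008249 / (10/12) = 0.009899
r = ln(F/S)/T + q = 0.009899 + 0.0207 = 0.030599
r = 3.06%

3.06%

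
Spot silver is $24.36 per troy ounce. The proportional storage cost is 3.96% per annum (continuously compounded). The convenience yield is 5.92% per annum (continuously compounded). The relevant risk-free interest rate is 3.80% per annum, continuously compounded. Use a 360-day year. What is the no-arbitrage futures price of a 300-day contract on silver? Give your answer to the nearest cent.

Net carry = r + u − y = 0.0380 + 0.0396 − 0.0592 = 0.0184
F = S·e^((r+u−y)T) = 24.36 · e^(0.0184 × 300/360) = 24.36 · e^0.015333
= 24.36 × 1.015451 = $24.74 per troy ounce

$24.74 per troy ounce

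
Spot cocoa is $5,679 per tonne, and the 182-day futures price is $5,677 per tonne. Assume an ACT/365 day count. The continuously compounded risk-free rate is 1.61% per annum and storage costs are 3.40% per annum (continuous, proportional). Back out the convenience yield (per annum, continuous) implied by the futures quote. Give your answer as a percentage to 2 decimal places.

F = S·e^((r+u−y)T) ⇒ (r+u−y) = ln(F/S)/T
ln(5677/5679) = -0.000352; /T ⇒ -0.000706
y = r + u − ln(F/S)/T = 0.0161 + 0.0340 + 0.000706 = 0.050806
y = 5.08%

5.08%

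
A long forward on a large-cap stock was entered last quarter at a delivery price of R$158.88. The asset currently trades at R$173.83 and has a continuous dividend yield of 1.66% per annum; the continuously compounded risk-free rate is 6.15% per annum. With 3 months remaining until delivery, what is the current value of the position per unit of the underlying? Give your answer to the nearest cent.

R$16.65

Current fair forward for the remaining 3 months: F = S·e^((r − q)·T), (r − q) = 0.0615 − 0.0166 = 0.0449
F = 173.83 · e^(0.0449 × 3/12) = 173.83 × 1.011288 = 175.7922
Value of long forward = (F − K)·e^(−rT) = (175.7922 − 158.88) · e^(−0.0615·3/12)
= 16.9122 × 0.984743 = 16.65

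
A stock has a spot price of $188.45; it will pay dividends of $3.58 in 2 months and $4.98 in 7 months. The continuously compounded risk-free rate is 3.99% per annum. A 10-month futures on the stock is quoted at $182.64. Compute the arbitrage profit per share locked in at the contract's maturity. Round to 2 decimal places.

$3.47 per share

PV(dividends) I = 3.58·e^(−0.0399·2/12) + 4.98·e^(−0.0399·7/12) = 8.4217
Fair futures F* = (S − I)·e^(rT) = (188.45 − 8.4217)·e^0.033250 = 180.0283 × 1.033809 = 186.1149
Market $182.64 < fair 186.1149: forward underpriced → reverse cash-and-carry (short the stock, invest proceeds at r, pay the dividends, go long the forward).
Profit at T = |F_mkt − F*| = |182.64 − 186.1149| = $3.47 per share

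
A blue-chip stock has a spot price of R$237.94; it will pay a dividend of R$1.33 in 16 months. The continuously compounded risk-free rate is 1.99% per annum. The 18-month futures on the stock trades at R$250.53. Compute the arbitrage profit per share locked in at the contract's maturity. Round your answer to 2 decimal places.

PV(dividends) I = 1.33·e^(−0.0199·16/12) = 1.2952
Fair futures F* = (S − I)·e^(rT) = (237.94 − 1.2952)·e^0.029850 = 236.6448 × 1.030300 = 243.8151
Market R$250.53 > fair 243.8151: forward overpriced → cash-and-carry (borrow at r, buy the stock and collect the dividends, short the forward).
Profit at T = |F_mkt − F*| = |250.53 − 243.8151| = R$6.71 per share

R$6.71 per share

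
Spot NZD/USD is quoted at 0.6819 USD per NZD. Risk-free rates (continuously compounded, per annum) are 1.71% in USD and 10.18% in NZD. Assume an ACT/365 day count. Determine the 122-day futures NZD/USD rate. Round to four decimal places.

F = S·e^((r_USD − r_NZD)T) = 0.6819 · e^((0.0171 − 0.1018) × 122/365)
= 0.6819 · e^-0.028311 = 0.6819 × 0.972086
F = 0.6629 USD per NZD

0.6629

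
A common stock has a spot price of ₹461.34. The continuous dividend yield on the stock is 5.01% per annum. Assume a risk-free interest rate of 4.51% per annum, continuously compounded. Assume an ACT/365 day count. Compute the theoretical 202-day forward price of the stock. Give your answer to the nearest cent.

F = S·e^((r − q)T) = 461.34 · e^((0.0451 − 0.0501) × 202/365)
= 461.34 · e^-0.002767 = 461.34 × 0.997237
F = ₹460.07

₹460.07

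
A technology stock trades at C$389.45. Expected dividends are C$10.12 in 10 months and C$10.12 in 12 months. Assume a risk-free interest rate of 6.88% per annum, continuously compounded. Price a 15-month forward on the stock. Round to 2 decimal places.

C$403.72

PV(dividends) I = 10.12·e^(−0.0688·10/12) + 10.12·e^(−0.0688·12/12)
I = 9.5561 + 9.4472 = 19.0033
F = (S − I)·e^(rT) = (389.45 − 19.0033) · e^(0.0688·15/12)
= 370.4467 · e^0.086000 = 370.4467 × 1.089806 = C$403.72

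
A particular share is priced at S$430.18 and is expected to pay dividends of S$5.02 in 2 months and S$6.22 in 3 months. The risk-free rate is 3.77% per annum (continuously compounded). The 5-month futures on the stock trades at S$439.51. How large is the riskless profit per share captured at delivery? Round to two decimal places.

PV(dividends) I = 5.02·e^(−0.0377·2/12) + 6.22·e^(−0.0377·3/12) = 11.1502
Fair futures F* = (S − I)·e^(rT) = (430.18 − 11.1502)·e^0.015708 = 419.0298 × 1.015832 = 425.6639
Market S$439.51 > fair 425.6639: forward overpriced → cash-and-carry (borrow at r, buy the stock and collect the dividends, short the forward).
Profit at T = |F_mkt − F*| = |439.51 − 425.6639| = S$13.85 per share

S$13.85 per share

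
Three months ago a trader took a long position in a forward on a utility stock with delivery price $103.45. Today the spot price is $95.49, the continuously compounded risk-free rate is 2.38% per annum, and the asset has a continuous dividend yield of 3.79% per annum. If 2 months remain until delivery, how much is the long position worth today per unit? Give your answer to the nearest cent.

Current fair forward for the remaining 2 months: F = S·e^((r − q)·T), (r − q) = 0.0238 − 0.0379 = -0.0141
F = 95.49 · e^(-0.0141 × 2/12) = 95.49 × 0.997653 = 95.2659
Value of long forward = (F − K)·e^(−rT) = (95.2659 − 103.45) · e^(−0.0238·2/12)
= -8.1841 × 0.996041 = -8.15

-$8.15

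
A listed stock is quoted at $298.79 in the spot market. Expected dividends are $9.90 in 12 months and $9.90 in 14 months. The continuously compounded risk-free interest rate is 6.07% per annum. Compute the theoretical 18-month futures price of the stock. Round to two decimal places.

PV(dividends) I = 9.90·e^(−0.0607·12/12) + 9.90·e^(−0.0607·14/12)
I = 9.3169 + 9.2232 = 18.5401
F = (S − I)·e^(rT) = (298.79 − 18.5401) · e^(0.0607·18/12)
= 280.2499 · e^0.091050 = 280.2499 × 1.095324 = $306.96

$306.96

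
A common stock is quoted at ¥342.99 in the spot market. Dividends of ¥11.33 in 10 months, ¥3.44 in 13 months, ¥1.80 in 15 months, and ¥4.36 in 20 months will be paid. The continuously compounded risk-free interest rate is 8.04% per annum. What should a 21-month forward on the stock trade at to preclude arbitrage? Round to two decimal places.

PV(dividends) I = 11.33·e^(−0.0804·10/12) + 3.44·e^(−0.0804·13/12) + 1.80·e^(−0.0804·15/12) + 4.36·e^(−0.0804·20/12)
I = 10.5958 + 3.1531 + 1.6279 + 3.8132 = 19.1900
F = (S − I)·e^(rT) = (342.99 − 19.1900) · e^(0.0804·21/12)
= 323.8000 · e^0.140700 = 323.8000 × 1.151079 = ¥372.72

¥372.72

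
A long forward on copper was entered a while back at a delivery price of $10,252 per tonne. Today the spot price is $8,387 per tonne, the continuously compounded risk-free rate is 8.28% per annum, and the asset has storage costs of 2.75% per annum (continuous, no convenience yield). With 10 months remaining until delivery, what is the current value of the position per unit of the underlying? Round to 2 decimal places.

-$987.04 per tonne

Current fair forward for the remaining 10 months: F = S·e^((r + u)·T), (r + u) = 0.0828 + 0.0275 = 0.1103
F = 8387 · e^(0.1103 × 10/12) = 8387 × 1.09627346 = 9194.4455
Value of long forward = (F − K)·e^(−rT) = (9194.4455 − 10252) · e^(−0.0828·10/12)
= -1057.5545 × 0.93332668 = -987.04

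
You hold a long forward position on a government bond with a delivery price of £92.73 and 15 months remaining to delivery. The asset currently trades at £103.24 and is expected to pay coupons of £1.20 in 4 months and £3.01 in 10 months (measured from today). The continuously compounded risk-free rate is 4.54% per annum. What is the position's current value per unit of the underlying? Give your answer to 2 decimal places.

£11.55

PV(remaining coupons) I = 1.20·e^(−0.0454·4/12) + 3.01·e^(−0.0454·10/12) = 4.0802
Current forward F = (S − I)·e^(rT) = (103.24 − 4.0802)·e^(0.0454·15/12) = 99.1598 × 1.058391 = 104.9498
Value (long) = (F − K)·e^(−rT) = (104.9498 − 92.73) × 0.944830 = 11.5456
Value = £11.55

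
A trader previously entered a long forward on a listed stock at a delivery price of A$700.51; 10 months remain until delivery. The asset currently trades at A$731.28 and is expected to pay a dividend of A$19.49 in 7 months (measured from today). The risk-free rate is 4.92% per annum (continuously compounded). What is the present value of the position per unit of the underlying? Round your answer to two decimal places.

PV(remaining dividends) I = 19.49·e^(−0.0492·7/12) = 18.9386
Current forward F = (S − I)·e^(rT) = (731.28 − 18.9386)·e^(0.0492·10/12) = 712.3414 × 1.041852 = 742.1543
Value (long) = (F − K)·e^(−rT) = (742.1543 − 700.51) × 0.959829 = 39.9714
Value = A$39.97

A$39.97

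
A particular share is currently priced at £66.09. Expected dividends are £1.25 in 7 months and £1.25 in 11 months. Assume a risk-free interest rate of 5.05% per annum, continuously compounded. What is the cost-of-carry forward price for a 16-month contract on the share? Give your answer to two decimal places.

PV(dividends) I = 1.25·e^(−0.0505·7/12) + 1.25·e^(−0.0505·11/12)
I = 1.2137 + 1.1935 = 2.4072
F = (S − I)·e^(rT) = (66.09 − 2.4072) · e^(0.0505·16/12)
= 63.6828 · e^0.067333 = 63.6828 × 1.069652 = £68.12

£68.12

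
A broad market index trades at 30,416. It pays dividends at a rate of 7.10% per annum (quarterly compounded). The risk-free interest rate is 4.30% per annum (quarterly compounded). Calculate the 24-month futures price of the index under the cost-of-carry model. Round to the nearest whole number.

F = S · (1+r/4)^(4T) / (1+q/4)^(4T)
= 30416 × 1.089306 / 1.151142 = 30416 × 0.946283
F = 28,782

28,782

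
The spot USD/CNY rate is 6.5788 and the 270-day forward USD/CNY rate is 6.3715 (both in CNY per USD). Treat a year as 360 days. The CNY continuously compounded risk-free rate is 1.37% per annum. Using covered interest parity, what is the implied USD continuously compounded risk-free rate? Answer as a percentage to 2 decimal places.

5.64%

F = S·e^((r_CNY − r_USD)T) ⇒ r_USD = r_CNY − ln(F/S)/T
ln(6.3715/6.5788) = -0.032017; /(270/360) = -0.042689
r_USD = 0.0137 + 0.042689 = 0.056389
r_USD = 5.64%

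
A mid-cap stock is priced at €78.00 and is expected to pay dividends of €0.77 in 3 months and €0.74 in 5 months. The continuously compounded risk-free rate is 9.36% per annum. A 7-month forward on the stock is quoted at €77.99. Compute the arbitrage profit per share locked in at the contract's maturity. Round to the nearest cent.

PV(dividends) I = 0.77·e^(−0.0936·3/12) + 0.74·e^(−0.0936·5/12) = 1.4639
Fair forward F* = (S − I)·e^(rT) = (78.00 − 1.4639)·e^0.054600 = 76.5361 × 1.056118 = 80.8312
Market €77.99 < fair 80.8312: forward underpriced → reverse cash-and-carry (short the stock, invest proceeds at r, pay the dividends, go long the forward).
Profit at T = |F_mkt − F*| = |77.99 − 80.8312| = €2.84 per share

€2.84 per share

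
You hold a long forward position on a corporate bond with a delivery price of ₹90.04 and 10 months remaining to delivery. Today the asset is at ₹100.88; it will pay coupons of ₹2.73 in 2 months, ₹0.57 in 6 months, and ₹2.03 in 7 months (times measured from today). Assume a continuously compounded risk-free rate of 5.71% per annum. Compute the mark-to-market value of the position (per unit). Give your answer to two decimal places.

PV(remaining coupons) I = 2.73·e^(−0.0571·2/12) + 0.57·e^(−0.0571·6/12) + 2.03·e^(−0.0571·7/12) = 5.2216
Current forward F = (S − I)·e^(rT) = (100.88 − 5.2216)·e^(0.0571·10/12) = 95.6584 × 1.048734 = 100.3202
Value (long) = (F − K)·e^(−rT) = (100.3202 − 90.04) × 0.953531 = 9.8025
Value = ₹9.80

₹9.80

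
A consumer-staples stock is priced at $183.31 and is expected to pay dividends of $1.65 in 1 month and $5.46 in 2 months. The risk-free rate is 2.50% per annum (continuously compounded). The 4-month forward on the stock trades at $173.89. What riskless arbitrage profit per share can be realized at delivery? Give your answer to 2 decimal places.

PV(dividends) I = 1.65·e^(−0.0250·1/12) + 5.46·e^(−0.0250·2/12) = 7.0839
Fair forward F* = (S − I)·e^(rT) = (183.31 − 7.0839)·e^0.008333 = 176.2261 × 1.008368 = 177.7008
Market $173.89 < fair 177.7008: forward underpriced → reverse cash-and-carry (short the stock, invest proceeds at r, pay the dividends, go long the forward).
Profit at T = |F_mkt − F*| = |173.89 − 177.7008| = $3.81 per share

$3.81 per share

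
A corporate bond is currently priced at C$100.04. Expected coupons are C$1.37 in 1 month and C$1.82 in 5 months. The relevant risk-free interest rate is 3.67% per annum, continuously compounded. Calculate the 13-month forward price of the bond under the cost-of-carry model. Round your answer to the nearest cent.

PV(coupons) I = 1.37·e^(−0.0367·1/12) + 1.82·e^(−0.0367·5/12)
I = 1.3658 + 1.7924 = 3.1582
F = (S − I)·e^(rT) = (100.04 − 3.1582) · e^(0.0367·13/12)
= 96.8818 · e^0.039758 = 96.8818 × 1.040559 = C$100.81

C$100.81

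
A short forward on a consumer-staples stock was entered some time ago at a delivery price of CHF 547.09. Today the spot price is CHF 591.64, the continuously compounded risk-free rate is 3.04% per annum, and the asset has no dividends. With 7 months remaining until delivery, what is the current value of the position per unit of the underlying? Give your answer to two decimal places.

-CHF 54.17

Current fair forward for the remaining 7 months: F = S·e^(r·T), r = 0.0304
F = 591.64 · e^(0.0304 × 7/12) = 591.64 × 1.017892 = 602.2256
Value of long forward = (F − K)·e^(−rT) = (602.2256 − 547.09) · e^(−0.0304·7/12)
= 55.1356 × 0.982423 = 54.17
Short position value = −(long value) = -CHF 54.17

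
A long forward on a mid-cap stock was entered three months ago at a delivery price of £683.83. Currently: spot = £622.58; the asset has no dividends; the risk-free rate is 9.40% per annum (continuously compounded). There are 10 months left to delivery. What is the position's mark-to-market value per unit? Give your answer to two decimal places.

-£9.73

Current fair forward for the remaining 10 months: F = S·e^(r·T), r = 0.0940
F = 622.58 · e^(0.0940 × 10/12) = 622.58 × 1.081483 = 673.3097
Value of long forward = (F − K)·e^(−rT) = (673.3097 − 683.83) · e^(−0.0940·10/12)
= -10.5203 × 0.924656 = -9.73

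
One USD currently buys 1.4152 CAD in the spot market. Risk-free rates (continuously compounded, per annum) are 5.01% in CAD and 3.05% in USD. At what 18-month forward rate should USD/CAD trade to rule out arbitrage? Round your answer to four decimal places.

F = S·e^((r_CAD − r_USD)T) = 1.4152 · e^((0.0501 − 0.0305) × 18/12)
= 1.4152 · e^0.029400 = 1.4152 × 1.029836
F = 1.4574 CAD per USD

1.4574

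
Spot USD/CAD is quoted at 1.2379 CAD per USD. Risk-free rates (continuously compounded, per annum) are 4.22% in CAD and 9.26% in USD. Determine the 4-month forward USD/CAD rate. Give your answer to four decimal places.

F = S·e^((r_CAD − r_USD)T) = 1.2379 · e^((0.0422 − 0.0926) × 4/12)
= 1.2379 · e^-0.016800 = 1.2379 × 0.983340
F = 1.2173 CAD per USD

1.2173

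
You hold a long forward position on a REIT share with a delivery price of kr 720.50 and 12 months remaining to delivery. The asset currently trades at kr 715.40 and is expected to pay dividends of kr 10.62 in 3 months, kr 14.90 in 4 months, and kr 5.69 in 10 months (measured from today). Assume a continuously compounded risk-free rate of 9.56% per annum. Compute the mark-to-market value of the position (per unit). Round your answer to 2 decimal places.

PV(remaining dividends) I = 10.62·e^(−0.0956·3/12) + 14.90·e^(−0.0956·4/12) + 5.69·e^(−0.0956·10/12) = 30.0561
Current forward F = (S − I)·e^(rT) = (715.40 − 30.0561)·e^(0.0956·12/12) = 685.3439 × 1.100319 = 754.0969
Value (long) = (F − K)·e^(−rT) = (754.0969 − 720.50) × 0.908827 = 30.5338
Value = kr 30.53

kr 30.53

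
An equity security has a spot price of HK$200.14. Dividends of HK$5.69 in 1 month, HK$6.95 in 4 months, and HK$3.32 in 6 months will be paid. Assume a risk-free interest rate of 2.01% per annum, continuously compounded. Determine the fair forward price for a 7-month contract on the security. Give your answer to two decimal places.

HK$186.44

PV(dividends) I = 5.69·e^(−0.0201·1/12) + 6.95·e^(−0.0201·4/12) + 3.32·e^(−0.0201·6/12)
I = 5.6805 + 6.9036 + 3.2868 = 15.8709
F = (S − I)·e^(rT) = (200.14 − 15.8709) · e^(0.0201·7/12)
= 184.2691 · e^0.011725 = 184.2691 × 1.011794 = HK$186.44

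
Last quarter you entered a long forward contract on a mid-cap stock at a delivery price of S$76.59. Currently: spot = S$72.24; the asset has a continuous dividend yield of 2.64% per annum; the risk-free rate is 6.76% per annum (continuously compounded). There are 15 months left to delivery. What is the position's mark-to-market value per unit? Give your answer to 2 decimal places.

-S$0.49

Current fair forward for the remaining 15 months: F = S·e^((r − q)·T), (r − q) = 0.0676 − 0.0264 = 0.0412
F = 72.24 · e^(0.0412 × 15/12) = 72.24 × 1.052849 = 76.0578
Value of long forward = (F − K)·e^(−rT) = (76.0578 − 76.59) · e^(−0.0676·15/12)
= -0.5322 × 0.918972 = -0.49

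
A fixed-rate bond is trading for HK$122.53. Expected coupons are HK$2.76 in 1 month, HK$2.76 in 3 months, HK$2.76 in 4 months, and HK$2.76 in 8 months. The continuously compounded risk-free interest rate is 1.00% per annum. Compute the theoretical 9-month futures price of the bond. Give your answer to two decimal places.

HK$112.37

PV(coupons) I = 2.76·e^(−0.0100·1/12) + 2.76·e^(−0.0100·3/12) + 2.76·e^(−0.0100·4/12) + 2.76·e^(−0.0100·8/12)
I = 2.7577 + 2.7531 + 2.7508 + 2.7417 = 11.0033
F = (S − I)·e^(rT) = (122.53 − 11.0033) · e^(0.0100·9/12)
= 111.5267 · e^0.007500 = 111.5267 × 1.007528 = HK$112.37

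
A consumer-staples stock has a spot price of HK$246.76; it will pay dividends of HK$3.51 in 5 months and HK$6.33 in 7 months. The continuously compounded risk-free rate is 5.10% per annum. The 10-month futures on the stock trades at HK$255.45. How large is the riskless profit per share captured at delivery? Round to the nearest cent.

PV(dividends) I = 3.51·e^(−0.0510·5/12) + 6.33·e^(−0.0510·7/12) = 9.5807
Fair futures F* = (S − I)·e^(rT) = (246.76 − 9.5807)·e^0.042500 = 237.1793 × 1.043416 = 247.4767
Market HK$255.45 > fair 247.4767: forward overpriced → cash-and-carry (borrow at r, buy the stock and collect the dividends, short the forward).
Profit at T = |F_mkt − F*| = |255.45 − 247.4767| = HK$7.97 per share

HK$7.97 per share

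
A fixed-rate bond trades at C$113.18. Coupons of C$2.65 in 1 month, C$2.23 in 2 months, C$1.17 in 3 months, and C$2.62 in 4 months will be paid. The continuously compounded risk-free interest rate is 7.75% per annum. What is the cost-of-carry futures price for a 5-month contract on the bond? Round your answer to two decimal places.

PV(coupons) I = 2.65·e^(−0.0775·1/12) + 2.23·e^(−0.0775·2/12) + 1.17·e^(−0.0775·3/12) + 2.62·e^(−0.0775·4/12)
I = 2.6329 + 2.2014 + 1.1475 + 2.5532 = 8.5350
F = (S − I)·e^(rT) = (113.18 − 8.5350) · e^(0.0775·5/12)
= 104.6450 · e^0.032292 = 104.6450 × 1.032819 = C$108.08

C$108.08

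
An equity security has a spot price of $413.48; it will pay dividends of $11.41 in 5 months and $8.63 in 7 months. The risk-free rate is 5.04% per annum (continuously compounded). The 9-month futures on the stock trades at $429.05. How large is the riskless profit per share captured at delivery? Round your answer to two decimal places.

PV(dividends) I = 11.41·e^(−0.0504·5/12) + 8.63·e^(−0.0504·7/12) = 19.5529
Fair futures F* = (S − I)·e^(rT) = (413.48 − 19.5529)·e^0.037800 = 393.9271 × 1.038524 = 409.1027
Market $429.05 > fair 409.1027: forward overpriced → cash-and-carry (borrow at r, buy the stock and collect the dividends, short the forward).
Profit at T = |F_mkt − F*| = |429.05 − 409.1027| = $19.95 per share

$19.95 per share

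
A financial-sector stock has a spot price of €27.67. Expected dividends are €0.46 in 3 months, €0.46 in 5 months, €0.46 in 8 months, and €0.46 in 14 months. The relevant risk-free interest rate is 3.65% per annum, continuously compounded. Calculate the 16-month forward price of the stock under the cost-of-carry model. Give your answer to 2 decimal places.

PV(dividends) I = 0.46·e^(−0.0365·3/12) + 0.46·e^(−0.0365·5/12) + 0.46·e^(−0.0365·8/12) + 0.46·e^(−0.0365·14/12)
I = 0.4558 + 0.4531 + 0.4489 + 0.4408 = 1.7986
F = (S − I)·e^(rT) = (27.67 − 1.7986) · e^(0.0365·16/12)
= 25.8714 · e^0.048667 = 25.8714 × 1.049871 = €27.16

€27.16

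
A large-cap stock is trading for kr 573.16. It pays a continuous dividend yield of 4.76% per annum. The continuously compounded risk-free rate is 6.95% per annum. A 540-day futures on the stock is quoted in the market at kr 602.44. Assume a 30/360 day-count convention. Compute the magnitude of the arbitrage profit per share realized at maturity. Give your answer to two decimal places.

kr 10.14 per share

Fair futures: F* = S·e^(carry·T), with carry = (r − q) = 0.0695 − 0.0476 = 0.0219
F* = 573.16 · e^(0.0219 × 540/360) = 573.16 · e^0.032850 = 573.16 × 1.033396 = kr 592.3013
Market kr 602.44 > fair kr 592.3013: forward overpriced → cash-and-carry (buy spot, short the forward).
At maturity, profit = |F_mkt − F*| = |602.44 − 592.3013| = kr 10.14 per share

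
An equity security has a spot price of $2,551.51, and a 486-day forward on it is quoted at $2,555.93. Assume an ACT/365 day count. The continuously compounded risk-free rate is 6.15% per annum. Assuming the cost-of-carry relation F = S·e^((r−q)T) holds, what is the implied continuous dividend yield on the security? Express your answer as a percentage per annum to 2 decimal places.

6.02%

From F = S·e^((r−q)T): (r − q) = ln(F/S)/T
ln(2555.93/2551.51) = ln(1.001732) = 0.001731
(r − q) = 0.001731 / (486/365) = 0.001300
q = r − ln(F/S)/T = 0.0615 − 0.001300 = 0.060200
q = 6.02%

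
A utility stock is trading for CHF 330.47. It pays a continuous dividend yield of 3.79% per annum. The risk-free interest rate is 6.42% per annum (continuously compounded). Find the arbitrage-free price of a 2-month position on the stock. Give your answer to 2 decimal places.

F = S·e^((r − q)T) = 330.47 · e^((0.0642 − 0.0379) × 2/12)
= 330.47 · e^0.004383 = 330.47 × 1.004393
F = CHF 331.92

CHF 331.92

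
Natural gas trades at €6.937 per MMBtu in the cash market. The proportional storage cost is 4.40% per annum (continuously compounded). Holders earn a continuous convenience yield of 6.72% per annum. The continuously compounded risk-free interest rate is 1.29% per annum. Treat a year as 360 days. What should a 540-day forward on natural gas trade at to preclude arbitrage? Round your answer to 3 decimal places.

€6.831 per MMBtu

Net carry = r + u − y = 0.0129 + 0.0440 − 0.0672 = -0.0103
F = S·e^((r+u−y)T) = 6.937 · e^(-0.0103 × 540/360) = 6.937 · e^-0.015450
= 6.937 × 0.984669 = €6.831 per MMBtu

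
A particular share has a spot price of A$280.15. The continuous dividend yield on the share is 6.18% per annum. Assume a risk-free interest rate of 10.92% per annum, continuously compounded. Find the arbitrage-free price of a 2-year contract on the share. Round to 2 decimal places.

A$308.01

F = S·e^((r − q)T) = 280.15 · e^((0.1092 − 0.0618) × 2)
= 280.15 · e^0.094800 = 280.15 × 1.099439
F = A$308.01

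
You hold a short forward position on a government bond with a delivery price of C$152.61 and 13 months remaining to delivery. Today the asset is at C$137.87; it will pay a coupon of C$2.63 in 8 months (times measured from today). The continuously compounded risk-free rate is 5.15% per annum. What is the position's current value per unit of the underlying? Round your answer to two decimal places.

C$9.00

PV(remaining coupons) I = 2.63·e^(−0.0515·8/12) = 2.5412
Current forward F = (S − I)·e^(rT) = (137.87 − 2.5412)·e^(0.0515·13/12) = 135.3288 × 1.057377 = 143.0936
Value (long) = (F − K)·e^(−rT) = (143.0936 − 152.61) × 0.945736 = -9.0000
Short position value = −(long value) = C$9.00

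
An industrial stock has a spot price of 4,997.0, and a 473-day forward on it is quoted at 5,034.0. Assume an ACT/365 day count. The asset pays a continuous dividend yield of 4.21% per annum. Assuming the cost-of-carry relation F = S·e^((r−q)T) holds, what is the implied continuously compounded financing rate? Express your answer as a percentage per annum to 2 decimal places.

4.78%

From F = S·e^((r−q)T): (r − q) = ln(F/S)/T
ln(5034.0/4997.0) = ln(1.007404) = 0.007377
(r − q) = 0.007377 / (473/365) = 0.005693
r = ln(F/S)/T + q = 0.005693 + 0.0421 = 0.047793
r = 4.78%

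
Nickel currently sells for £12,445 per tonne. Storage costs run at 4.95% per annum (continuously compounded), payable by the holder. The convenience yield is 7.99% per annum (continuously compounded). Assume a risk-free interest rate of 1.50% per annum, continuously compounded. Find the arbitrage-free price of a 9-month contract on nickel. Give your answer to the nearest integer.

Net carry = r + u − y = 0.0150 + 0.0495 − 0.0799 = -0.0154
F = S·e^((r+u−y)T) = 12445 · e^(-0.0154 × 9/12) = 12445 · e^-0.011550
= 12445 × 0.988516 = £12,302 per tonne

£12,302 per tonne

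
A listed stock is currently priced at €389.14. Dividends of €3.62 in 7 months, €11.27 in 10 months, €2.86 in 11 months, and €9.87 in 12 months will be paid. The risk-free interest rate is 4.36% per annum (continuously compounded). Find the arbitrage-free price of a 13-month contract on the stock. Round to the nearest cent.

PV(dividends) I = 3.62·e^(−0.0436·7/12) + 11.27·e^(−0.0436·10/12) + 2.86·e^(−0.0436·11/12) + 9.87·e^(−0.0436·12/12)
I = 3.5291 + 10.8679 + 2.7479 + 9.4489 = 26.5938
F = (S − I)·e^(rT) = (389.14 − 26.5938) · e^(0.0436·13/12)
= 362.5462 · e^0.047233 = 362.5462 × 1.048366 = €380.08

€380.08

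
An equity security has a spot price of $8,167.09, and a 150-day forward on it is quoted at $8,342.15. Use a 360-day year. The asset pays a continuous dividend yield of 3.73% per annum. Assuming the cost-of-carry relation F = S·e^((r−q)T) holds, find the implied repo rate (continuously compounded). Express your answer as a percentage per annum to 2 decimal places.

8.82%

From F = S·e^((r−q)T): (r − q) = ln(F/S)/T
ln(8342.15/8167.09) = ln(1.021435) = 0.021209
(r − q) = 0.021209 / (150/360) = 0.050902
r = ln(F/S)/T + q = 0.050902 + 0.0373 = 0.088202
r = 8.82%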